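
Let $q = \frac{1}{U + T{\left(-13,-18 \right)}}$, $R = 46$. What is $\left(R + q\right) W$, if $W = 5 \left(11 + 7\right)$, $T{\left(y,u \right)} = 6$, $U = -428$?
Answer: $\frac{873495}{211} \approx 4139.8$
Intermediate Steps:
$q = - \frac{1}{422}$ ($q = \frac{1}{-428 + 6} = \frac{1}{-422} = - \frac{1}{422} \approx -0.0023697$)
$W = 90$ ($W = 5 \cdot 18 = 90$)
$\left(R + q\right) W = \left(46 - \frac{1}{422}\right) 90 = \frac{19411}{422} \cdot 90 = \frac{873495}{211}$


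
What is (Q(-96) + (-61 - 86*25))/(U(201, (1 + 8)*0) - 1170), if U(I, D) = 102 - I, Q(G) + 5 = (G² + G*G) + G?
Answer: -16120/1269 ≈ -12.703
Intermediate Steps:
Q(G) = -5 + G + 2*G² (Q(G) = -5 + ((G² + G*G) + G) = -5 + ((G² + G²) + G) = -5 + (2*G² + G) = -5 + (G + 2*G²) = -5 + G + 2*G²)
(Q(-96) + (-61 - 86*25))/(U(201, (1 + 8)*0) - 1170) = ((-5 - 96 + 2*(-96)²) + (-61 - 86*25))/((102 - 1*201) - 1170) = ((-5 - 96 + 2*9216) + (-61 - 2150))/((102 - 201) - 1170) = ((-5 - 96 + 18432) - 2211)/(-99 - 1170) = (18331 - 2211)/(-1269) = 16120*(-1/1269) = -16120/1269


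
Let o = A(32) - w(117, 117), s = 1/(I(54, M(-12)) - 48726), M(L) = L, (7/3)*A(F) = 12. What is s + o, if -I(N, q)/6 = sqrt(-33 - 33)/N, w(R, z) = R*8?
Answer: 9*(-724*sqrt(66) + 317498623*I)/(7*(sqrt(66) - 438534*I)) ≈ -930.86 + 3.7835e-10*I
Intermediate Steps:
A(F) = 36/7 (A(F) = (3/7)*12 = 36/7)
w(R, z) = 8*R
I(N, q) = -6*I*sqrt(66)/N (I(N, q) = -6*sqrt(-33 - 33)/N = -6*sqrt(-66)/N = -6*I*sqrt(66)/N)
s = 1/(-48726 - I*sqrt(66)/9) (s = 1/(-6*I*sqrt(66)/54 - 48726) = 1/(-6*I*sqrt(66)*1/54 - 48726) = 1/(-I*sqrt(66)/9 - 48726) = 1/(-48726 - I*sqrt(66)/9) ≈ -2.0523e-5 + 4.0e-10*I)
o = -6516/7 (o = 36/7 - 8*117 = 36/7 - 1*936 = 36/7 - 936 = -6516/7 ≈ -930.86)
s + o = (-657801/32052011537 + 3*I*sqrt(66)/64104023074) - 6516/7 = -29835844539957/32052011537 + 3*I*sqrt(66)/64104023074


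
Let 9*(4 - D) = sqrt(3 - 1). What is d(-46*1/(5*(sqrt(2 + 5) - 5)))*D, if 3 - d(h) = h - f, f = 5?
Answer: 196/9 - 92*sqrt(7)/45 - 49*sqrt(2)/81 + 23*sqrt(14)/405 ≈ 15.726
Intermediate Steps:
D = 4 - sqrt(2)/9 (D = 4 - sqrt(3 - 1)/9 = 4 - sqrt(2)/9 ≈ 3.8429)
d(h) = 8 - h (d(h) = 3 - (h - 1*5) = 3 - (h - 5) = 3 - (-5 + h) = 3 + (5 - h) = 8 - h)
d(-46*1/(5*(sqrt(2 + 5) - 5)))*D = (8 - (-46)/((sqrt(2 + 5) - 5)*5))*(4 - sqrt(2)/9) = (8 - (-46)/((sqrt(7) - 5)*5))*(4 - sqrt(2)/9) = (8 - (-46)/((-5 + sqrt(7))*5))*(4 - sqrt(2)/9) = (8 - (-46)/(-25 + 5*sqrt(7)))*(4 - sqrt(2)/9) = (8 + 46/(-25 + 5*sqrt(7)))*(4 - sqrt(2)/9) = (4 - sqrt(2)/9)*(8 + 46/(-25 + 5*sqrt(7)))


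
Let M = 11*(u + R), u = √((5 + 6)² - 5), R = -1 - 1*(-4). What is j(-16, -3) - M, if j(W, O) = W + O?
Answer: -52 - 22*√29 ≈ -170.47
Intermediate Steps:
R = 3 (R = -1 + 4 = 3)
u = 2*√29 (u = √(11² - 5) = √(121 - 5) = √116 = 2*√29 ≈ 10.770)
j(W, O) = O + W
M = 33 + 22*√29 (M = 11*(2*√29 + 3) = 11*(3 + 2*√29) = 33 + 22*√29 ≈ 151.47)
j(-16, -3) - M = (-3 - 16) - (33 + 22*√29) = -19 + (-33 - 22*√29) = -52 - 22*√29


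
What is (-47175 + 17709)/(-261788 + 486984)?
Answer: -14733/112598 ≈ -0.13085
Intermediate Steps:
(-47175 + 17709)/(-261788 + 486984) = -29466/225196 = -29466*1/225196 = -14733/112598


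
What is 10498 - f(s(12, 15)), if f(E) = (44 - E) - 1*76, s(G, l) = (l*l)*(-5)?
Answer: 9405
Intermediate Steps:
s(G, l) = -5*l² (s(G, l) = l²*(-5) = -5*l²)
f(E) = -32 - E (f(E) = (44 - E) - 76 = -32 - E)
10498 - f(s(12, 15)) = 10498 - (-32 - (-5)*15²) = 10498 - (-32 - (-5)*225) = 10498 - (-32 - 1*(-1125)) = 10498 - (-32 + 1125) = 10498 - 1*1093 = 10498 - 1093 = 9405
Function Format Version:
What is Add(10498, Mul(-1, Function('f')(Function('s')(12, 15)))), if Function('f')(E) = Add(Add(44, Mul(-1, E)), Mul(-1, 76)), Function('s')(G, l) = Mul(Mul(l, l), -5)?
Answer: 9405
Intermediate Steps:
Function('s')(G, l) = Mul(-5, Pow(l, 2)) (Function('s')(G, l) = Mul(Pow(l, 2), -5) = Mul(-5, Pow(l, 2)))
Function('f')(E) = Add(-32, Mul(-1, E)) (Function('f')(E) = Add(Add(44, Mul(-1, E)), -76) = Add(-32, Mul(-1, E)))
Add(10498, Mul(-1, Function('f')(Function('s')(12, 15)))) = Add(10498, Mul(-1, Add(-32, Mul(-1, Mul(-5, Pow(15, 2)))))) = Add(10498, Mul(-1, Add(-32, Mul(-1, Mul(-5, 225))))) = Add(10498, Mul(-1, Add(-32, Mul(-1, -1125)))) = Add(10498, Mul(-1, Add(-32, 1125))) = Add(10498, Mul(-1, 1093)) = Add(10498, -1093) = 9405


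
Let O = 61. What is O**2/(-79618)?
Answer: -3721/79618 ≈ -0.046736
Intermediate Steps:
O**2/(-79618) = 61**2/(-79618) = 3721*(-1/79618) = -3721/79618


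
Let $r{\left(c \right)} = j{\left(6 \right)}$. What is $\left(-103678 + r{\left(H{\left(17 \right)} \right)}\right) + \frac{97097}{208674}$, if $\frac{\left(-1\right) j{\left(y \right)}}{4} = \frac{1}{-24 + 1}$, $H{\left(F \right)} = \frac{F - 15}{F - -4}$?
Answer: $- \frac{497599700429}{4799502} \approx -1.0368 \cdot 10^{5}$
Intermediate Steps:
$H{\left(F \right)} = \frac{-15 + F}{4 + F}$ ($H{\left(F \right)} = \frac{-15 + F}{F + 4} = \frac{-15 + F}{4 + F}$)
$j{\left(y \right)} = \frac{4}{23}$ ($j{\left(y \right)} = - \frac{4}{-24 + 1} = - \frac{4}{-23} = \left(-4\right) \left(- \frac{1}{23}\right) = \frac{4}{23}$)
$r{\left(c \right)} = \frac{4}{23}$
$\left(-103678 + r{\left(H{\left(17 \right)} \right)}\right) + \frac{97097}{208674} = \left(-103678 + \frac{4}{23}\right) + \frac{97097}{208674} = - \frac{2384590}{23} + 97097 \cdot \frac{1}{208674} = - \frac{2384590}{23} + \frac{97097}{208674} = - \frac{497599700429}{4799502}$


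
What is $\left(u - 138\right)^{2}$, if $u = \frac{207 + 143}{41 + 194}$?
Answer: $\frac{41165056}{2209} \approx 18635.0$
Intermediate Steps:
$u = \frac{70}{47}$ ($u = \frac{350}{235} = 350 \cdot \frac{1}{235} = \frac{70}{47} \approx 1.4894$)
$\left(u - 138\right)^{2} = \left(\frac{70}{47} - 138\right)^{2} = \left(- \frac{6416}{47}\right)^{2} = \frac{41165056}{2209}$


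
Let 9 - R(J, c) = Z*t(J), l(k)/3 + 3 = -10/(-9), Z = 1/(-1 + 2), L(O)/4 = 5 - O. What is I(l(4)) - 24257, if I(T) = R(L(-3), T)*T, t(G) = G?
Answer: -72380/3 ≈ -24127.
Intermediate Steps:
L(O) = 20 - 4*O (L(O) = 4*(5 - O) = 20 - 4*O)
Z = 1 (Z = 1/1 = 1)
l(k) = -17/3 (l(k) = -9 + 3*(-10/(-9)) = -9 + 3*(-10*(-1/9)) = -9 + 3*(10/9) = -9 + 10/3 = -17/3)
R(J, c) = 9 - J
I(T) = -23*T (I(T) = (9 - (20 - 4*(-3)))*T = (9 - (20 + 12))*T = (9 - 1*32)*T = (9 - 32)*T = -23*T)
I(l(4)) - 24257 = -23*(-17/3) - 24257 = 391/3 - 24257 = -72380/3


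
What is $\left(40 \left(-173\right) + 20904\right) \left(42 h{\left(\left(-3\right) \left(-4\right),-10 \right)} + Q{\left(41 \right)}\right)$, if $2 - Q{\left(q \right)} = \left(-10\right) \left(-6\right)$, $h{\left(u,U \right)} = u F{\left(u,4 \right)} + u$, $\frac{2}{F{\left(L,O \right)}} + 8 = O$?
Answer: $2712896$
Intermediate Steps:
$F{\left(L,O \right)} = \frac{2}{-8 + O}$
$h{\left(u,U \right)} = \frac{u}{2}$ ($h{\left(u,U \right)} = u \frac{2}{-8 + 4} + u = u \frac{2}{-4} + u = u 2 \left(- \frac{1}{4}\right) + u = u \left(- \frac{1}{2}\right) + u = - \frac{u}{2} + u = \frac{u}{2}$)
$Q{\left(q \right)} = -58$ ($Q{\left(q \right)} = 2 - \left(-10\right) \left(-6\right) = 2 - 60 = -58$)
$\left(40 \left(-173\right) + 20904\right) \left(42 h{\left(\left(-3\right) \left(-4\right),-10 \right)} + Q{\left(41 \right)}\right) = \left(40 \left(-173\right) + 20904\right) \left(42 \frac{\left(-3\right) \left(-4\right)}{2} - 58\right) = \left(-6920 + 20904\right) \left(42 \cdot \frac{1}{2} \cdot 12 - 58\right) = 13984 \left(42 \cdot 6 - 58\right) = 13984 \left(252 - 58\right) = 13984 \cdot 194 = 2712896$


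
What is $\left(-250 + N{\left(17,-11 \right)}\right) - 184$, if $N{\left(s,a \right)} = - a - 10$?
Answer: $-433$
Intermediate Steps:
$N{\left(s,a \right)} = -10 - a$
$\left(-250 + N{\left(17,-11 \right)}\right) - 184 = \left(-250 - -1\right) - 184 = \left(-250 + \left(-10 + 11\right)\right) - 184 = \left(-250 + 1\right) - 184 = -249 - 184 = -433$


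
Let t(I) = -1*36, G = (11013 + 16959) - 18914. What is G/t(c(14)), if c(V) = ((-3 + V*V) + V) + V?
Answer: -4529/18 ≈ -251.61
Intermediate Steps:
G = 9058 (G = 27972 - 18914 = 9058)
c(V) = -3 + V**2 + 2*V (c(V) = ((-3 + V**2) + V) + V = (-3 + V + V**2) + V = -3 + V**2 + 2*V)
t(I) = -36
G/t(c(14)) = 9058/(-36) = 9058*(-1/36) = -4529/18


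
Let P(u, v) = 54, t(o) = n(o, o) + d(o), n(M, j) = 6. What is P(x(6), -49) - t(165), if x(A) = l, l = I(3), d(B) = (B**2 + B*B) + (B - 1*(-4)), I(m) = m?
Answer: -54571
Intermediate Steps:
d(B) = 4 + B + 2*B**2 (d(B) = (B**2 + B**2) + (B + 4) = 2*B**2 + (4 + B) = 4 + B + 2*B**2)
l = 3
x(A) = 3
t(o) = 10 + o + 2*o**2 (t(o) = 6 + (4 + o + 2*o**2) = 10 + o + 2*o**2)
P(x(6), -49) - t(165) = 54 - (10 + 165 + 2*165**2) = 54 - (10 + 165 + 2*27225) = 54 - (10 + 165 + 54450) = 54 - 1*54625 = 54 - 54625 = -54571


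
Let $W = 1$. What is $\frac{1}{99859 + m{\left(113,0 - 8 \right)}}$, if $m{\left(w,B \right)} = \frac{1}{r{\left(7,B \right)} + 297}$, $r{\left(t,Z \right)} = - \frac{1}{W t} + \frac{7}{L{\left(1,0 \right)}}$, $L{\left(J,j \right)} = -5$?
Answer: $\frac{10341}{1032641954} \approx 1.0014 \cdot 10^{-5}$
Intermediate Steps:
$r{\left(t,Z \right)} = - \frac{7}{5} - \frac{1}{t}$ ($r{\left(t,Z \right)} = - \frac{1}{1 t} + \frac{7}{-5} = - \frac{1}{t} + 7 \left(- \frac{1}{5}\right) = - \frac{1}{t} - \frac{7}{5} = - \frac{7}{5} - \frac{1}{t}$)
$m{\left(w,B \right)} = \frac{35}{10341}$ ($m{\left(w,B \right)} = \frac{1}{\left(- \frac{7}{5} - \frac{1}{7}\right) + 297} = \frac{1}{- \frac{54}{35} + 297} = \frac{1}{\frac{10341}{35}} = \frac{35}{10341}$)
$\frac{1}{99859 + m{\left(113,0 - 8 \right)}} = \frac{1}{99859 + \frac{35}{10341}} = \frac{1}{\frac{1032641954}{10341}} = \frac{10341}{1032641954}$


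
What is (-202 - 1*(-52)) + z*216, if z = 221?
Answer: 47586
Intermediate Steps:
(-202 - 1*(-52)) + z*216 = (-202 - 1*(-52)) + 221*216 = (-202 + 52) + 47736 = -150 + 47736 = 47586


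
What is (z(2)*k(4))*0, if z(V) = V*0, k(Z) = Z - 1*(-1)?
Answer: 0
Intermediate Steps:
k(Z) = 1 + Z (k(Z) = Z + 1 = 1 + Z)
z(V) = 0
(z(2)*k(4))*0 = (0*(1 + 4))*0 = (0*5)*0 = 0*0 = 0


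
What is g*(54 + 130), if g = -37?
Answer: -6808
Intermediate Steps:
g*(54 + 130) = -37*(54 + 130) = -37*184 = -6808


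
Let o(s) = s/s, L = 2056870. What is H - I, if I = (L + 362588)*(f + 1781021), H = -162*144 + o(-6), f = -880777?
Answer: -2178102571079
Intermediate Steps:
o(s) = 1
H = -23327 (H = -162*144 + 1 = -23328 + 1 = -23327)
I = 2178102547752 (I = (2056870 + 362588)*(-880777 + 1781021) = 2419458*900244 = 2178102547752)
H - I = -23327 - 1*2178102547752 = -23327 - 2178102547752 = -2178102571079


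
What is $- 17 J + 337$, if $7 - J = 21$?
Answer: $575$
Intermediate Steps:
$J = -14$ ($J = 7 - 21 = -14$)
$- 17 J + 337 = \left(-17\right) \left(-14\right) + 337 = 238 + 337 = 575$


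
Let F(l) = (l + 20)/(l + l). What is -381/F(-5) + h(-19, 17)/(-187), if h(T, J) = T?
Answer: 47517/187 ≈ 254.10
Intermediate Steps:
F(l) = (20 + l)/(2*l) (F(l) = (20 + l)/((2*l)) = (20 + l)*(1/(2*l)) = (20 + l)/(2*l))
-381/F(-5) + h(-19, 17)/(-187) = -381*(-10/(20 - 5)) - 19/(-187) = -381/((½)*(-⅕)*15) - 19*(-1/187) = -381/(-3/2) + 19/187 = -381*(-⅔) + 19/187 = 254 + 19/187 = 47517/187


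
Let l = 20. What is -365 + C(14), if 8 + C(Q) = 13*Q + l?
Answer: -171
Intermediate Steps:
C(Q) = 12 + 13*Q (C(Q) = -8 + (13*Q + 20) = -8 + (20 + 13*Q) = 12 + 13*Q)
-365 + C(14) = -365 + (12 + 13*14) = -365 + (12 + 182) = -365 + 194 = -171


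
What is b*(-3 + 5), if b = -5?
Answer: -10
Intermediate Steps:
b*(-3 + 5) = -5*(-3 + 5) = -5*2 = -10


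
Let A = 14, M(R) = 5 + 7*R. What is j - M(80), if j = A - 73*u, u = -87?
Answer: 5800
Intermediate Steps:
j = 6365 (j = 14 - 73*(-87) = 14 + 6351 = 6365)
j - M(80) = 6365 - (5 + 7*80) = 6365 - (5 + 560) = 6365 - 1*565 = 6365 - 565 = 5800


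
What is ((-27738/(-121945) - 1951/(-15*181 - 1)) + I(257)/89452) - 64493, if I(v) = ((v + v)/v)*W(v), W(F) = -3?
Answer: -477672278796420121/7406684191060 ≈ -64492.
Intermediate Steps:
I(v) = -6 (I(v) = ((v + v)/v)*(-3) = ((2*v)/v)*(-3) = 2*(-3) = -6)
((-27738/(-121945) - 1951/(-15*181 - 1)) + I(257)/89452) - 64493 = ((-27738/(-121945) - 1951/(-15*181 - 1)) - 6/89452) - 64493 = ((-27738*(-1/121945) - 1951/(-2715 - 1)) - 6*1/89452) - 64493 = ((27738/121945 - 1951/(-2716)) - 3/44726) - 64493 = ((27738/121945 - 1951*(-1/2716)) - 3/44726) - 64493 = ((27738/121945 + 1951/2716) - 3/44726) - 64493 = (313251103/331202620 - 3/44726) - 64493 = 7004737612459/7406684191060 - 64493 = -477672278796420121/7406684191060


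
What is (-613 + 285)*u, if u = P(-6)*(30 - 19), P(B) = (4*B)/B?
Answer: -14432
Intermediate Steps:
P(B) = 4
u = 44 (u = 4*(30 - 19) = 4*11 = 44)
(-613 + 285)*u = (-613 + 285)*44 = -328*44 = -14432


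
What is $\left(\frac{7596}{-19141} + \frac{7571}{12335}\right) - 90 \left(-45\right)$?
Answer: $\frac{956273371601}{236104235} \approx 4050.2$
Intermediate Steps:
$\left(\frac{7596}{-19141} + \frac{7571}{12335}\right) - 90 \left(-45\right) = \left(7596 \left(- \frac{1}{19141}\right) + 7571 \cdot \frac{1}{12335}\right) - -4050 = \left(- \frac{7596}{19141} + \frac{7571}{12335}\right) + 4050 = \frac{51219851}{236104235} + 4050 = \frac{956273371601}{236104235}$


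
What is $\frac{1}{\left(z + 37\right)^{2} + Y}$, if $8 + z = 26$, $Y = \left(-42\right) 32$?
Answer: $\frac{1}{1681} \approx 0.00059488$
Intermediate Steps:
$Y = -1344$
$z = 18$ ($z = -8 + 26 = 18$)
$\frac{1}{\left(z + 37\right)^{2} + Y} = \frac{1}{\left(18 + 37\right)^{2} - 1344} = \frac{1}{55^{2} - 1344} = \frac{1}{3025 - 1344} = \frac{1}{1681}$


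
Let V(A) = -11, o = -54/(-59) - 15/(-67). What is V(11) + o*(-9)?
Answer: -84010/3953 ≈ -21.252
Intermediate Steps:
o = 4503/3953 (o = -54*(-1/59) - 15*(-1/67) = 54/59 + 15/67 = 4503/3953 ≈ 1.1391)
V(11) + o*(-9) = -11 + (4503/3953)*(-9) = -11 - 40527/3953 = -84010/3953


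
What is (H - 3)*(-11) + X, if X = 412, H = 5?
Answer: 390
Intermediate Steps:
(H - 3)*(-11) + X = (5 - 3)*(-11) + 412 = 2*(-11) + 412 = -22 + 412 = 390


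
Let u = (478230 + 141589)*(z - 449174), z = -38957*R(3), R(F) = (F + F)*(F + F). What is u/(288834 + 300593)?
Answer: -1147672975694/589427 ≈ -1.9471e+6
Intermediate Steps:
R(F) = 4*F**2 (R(F) = (2*F)*(2*F) = 4*F**2)
z = -1402452 (z = -155828*3**2 = -155828*9 = -38957*36 = -1402452)
u = -1147672975694 (u = (478230 + 141589)*(-1402452 - 449174) = 619819*(-1851626) = -1147672975694)
u/(288834 + 300593) = -1147672975694/(288834 + 300593) = -1147672975694/589427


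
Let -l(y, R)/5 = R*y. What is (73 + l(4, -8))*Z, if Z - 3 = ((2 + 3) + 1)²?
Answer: 9087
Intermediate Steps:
Z = 39 (Z = 3 + ((2 + 3) + 1)² = 3 + (5 + 1)² = 3 + 6² = 3 + 36 = 39)
l(y, R) = -5*R*y
(73 + l(4, -8))*Z = (73 - 5*(-8)*4)*39 = (73 + 160)*39 = 233*39 = 9087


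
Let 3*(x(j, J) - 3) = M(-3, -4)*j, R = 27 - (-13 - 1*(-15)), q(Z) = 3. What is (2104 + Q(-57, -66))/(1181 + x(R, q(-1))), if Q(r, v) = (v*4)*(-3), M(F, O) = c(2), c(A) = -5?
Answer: 8688/3427 ≈ 2.5352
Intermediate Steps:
M(F, O) = -5
R = 25 (R = 27 - (-13 + 15) = 27 - 1*2 = 27 - 2 = 25)
Q(r, v) = -12*v (Q(r, v) = (4*v)*(-3) = -12*v)
x(j, J) = 3 - 5*j/3 (x(j, J) = 3 + (-5*j)/3 = 3 - 5*j/3)
(2104 + Q(-57, -66))/(1181 + x(R, q(-1))) = (2104 - 12*(-66))/(1181 + (3 - 5/3*25)) = (2104 + 792)/(1181 + (3 - 125/3)) = 2896/(1181 - 116/3) = 2896/(3427/3) = 2896*(3/3427) = 8688/3427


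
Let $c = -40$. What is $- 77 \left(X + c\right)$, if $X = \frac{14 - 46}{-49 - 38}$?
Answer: $\frac{265496}{87} \approx 3051.7$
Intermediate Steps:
$X = \frac{32}{87}$ ($X = - \frac{32}{-87} = \left(-32\right) \left(- \frac{1}{87}\right) = \frac{32}{87} \approx 0.36782$)
$- 77 \left(X + c\right) = - 77 \left(\frac{32}{87} - 40\right) = \left(-77\right) \left(- \frac{3448}{87}\right) = \frac{265496}{87}$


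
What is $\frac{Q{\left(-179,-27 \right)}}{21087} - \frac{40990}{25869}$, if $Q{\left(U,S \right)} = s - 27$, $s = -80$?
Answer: $- \frac{289041371}{181833201} \approx -1.5896$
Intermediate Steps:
$Q{\left(U,S \right)} = -107$ ($Q{\left(U,S \right)} = -80 - 27 = -107$)
$\frac{Q{\left(-179,-27 \right)}}{21087} - \frac{40990}{25869} = - \frac{107}{21087} - \frac{40990}{25869} = - \frac{289041371}{181833201}$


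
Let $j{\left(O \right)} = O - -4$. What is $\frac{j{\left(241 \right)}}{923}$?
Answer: $\frac{245}{923} \approx 0.26544$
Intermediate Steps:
$j{\left(O \right)} = 4 + O$ ($j{\left(O \right)} = O + 4 = 4 + O$)
$\frac{j{\left(241 \right)}}{923} = \frac{4 + 241}{923} = 245 \cdot \frac{1}{923} = \frac{245}{923}$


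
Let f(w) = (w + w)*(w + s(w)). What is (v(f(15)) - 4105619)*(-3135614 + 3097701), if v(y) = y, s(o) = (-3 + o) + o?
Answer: 155608562767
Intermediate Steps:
s(o) = -3 + 2*o
f(w) = 2*w*(-3 + 3*w) (f(w) = (w + w)*(w + (-3 + 2*w)) = (2*w)*(-3 + 3*w) = 2*w*(-3 + 3*w))
(v(f(15)) - 4105619)*(-3135614 + 3097701) = (6*15*(-1 + 15) - 4105619)*(-3135614 + 3097701) = (6*15*14 - 4105619)*(-37913) = (1260 - 4105619)*(-37913) = -4104359*(-37913) = 155608562767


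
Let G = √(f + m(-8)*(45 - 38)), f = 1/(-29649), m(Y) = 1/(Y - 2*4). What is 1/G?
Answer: -4*I*√6153916791/207559 ≈ -1.5118*I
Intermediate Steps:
m(Y) = 1/(-8 + Y) (m(Y) = 1/(Y - 8) = 1/(-8 + Y))
f = -1/29649 ≈ -3.3728e-5
G = I*√6153916791/118596 (G = √(-1/29649 + (45 - 38)/(-8 - 8)) = √(-1/29649 + 7/(-16)) = √(-1/29649 - 1/16*7) = √(-1/29649 - 7/16) = √(-207559/474384) = I*√6153916791/118596 ≈ 0.66146*I)
1/G = 1/(I*√6153916791/118596) = -4*I*√6153916791/207559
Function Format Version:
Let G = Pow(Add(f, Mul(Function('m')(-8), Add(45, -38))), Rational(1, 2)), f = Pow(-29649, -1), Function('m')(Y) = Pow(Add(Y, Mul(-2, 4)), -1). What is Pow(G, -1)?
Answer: Mul(Rational(-4, 207559), I, Pow(6153916791, Rational(1, 2))) ≈ Mul(-1.5118, I)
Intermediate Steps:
Function('m')(Y) = Pow(Add(-8, Y), -1) (Function('m')(Y) = Pow(Add(Y, -8), -1) = Pow(Add(-8, Y), -1))
f = Rational(-1, 29649) ≈ -3.3728e-5
G = Mul(Rational(1, 118596), I, Pow(6153916791, Rational(1, 2))) (G = Pow(Add(Rational(-1, 29649), Mul(Pow(Add(-8, -8), -1), Add(45, -38))), Rational(1, 2)) = Pow(Add(Rational(-1, 29649), Mul(Pow(-16, -1), 7)), Rational(1, 2)) = Pow(Add(Rational(-1, 29649), Mul(Rational(-1, 16), 7)), Rational(1, 2)) = Pow(Add(Rational(-1, 29649), Rational(-7, 16)), Rational(1, 2)) = Pow(Rational(-207559, 474384), Rational(1, 2)) = Mul(Rational(1, 118596), I, Pow(6153916791, Rational(1, 2))) ≈ Mul(0.66146, I))
Pow(G, -1) = Pow(Mul(Rational(1, 118596), I, Pow(6153916791, Rational(1, 2))), -1) = Mul(Rational(-4, 207559), I, Pow(6153916791, Rational(1, 2)))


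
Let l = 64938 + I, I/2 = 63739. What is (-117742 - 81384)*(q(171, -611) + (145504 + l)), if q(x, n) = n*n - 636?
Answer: -141499931230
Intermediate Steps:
q(x, n) = -636 + n**2 (q(x, n) = n**2 - 636 = -636 + n**2)
I = 127478 (I = 2*63739 = 127478)
l = 192416 (l = 64938 + 127478 = 192416)
(-117742 - 81384)*(q(171, -611) + (145504 + l)) = (-117742 - 81384)*((-636 + (-611)**2) + (145504 + 192416)) = -199126*((-636 + 373321) + 337920) = -199126*(372685 + 337920) = -199126*710605 = -141499931230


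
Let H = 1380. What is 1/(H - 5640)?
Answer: -1/4260 ≈ -0.00023474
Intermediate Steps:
1/(H - 5640) = 1/(1380 - 5640) = 1/(-4260) = -1/4260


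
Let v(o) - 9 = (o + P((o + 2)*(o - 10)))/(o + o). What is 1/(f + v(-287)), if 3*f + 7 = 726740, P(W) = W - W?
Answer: 6/1453523 ≈ 4.1279e-6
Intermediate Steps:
P(W) = 0
f = 726733/3 (f = -7/3 + (⅓)*726740 = -7/3 + 726740/3 = 726733/3 ≈ 2.4224e+5)
v(o) = 19/2 (v(o) = 9 + (o + 0)/(o + o) = 9 + o/((2*o)) = 9 + o*(1/(2*o)) = 9 + ½ = 19/2)
1/(f + v(-287)) = 1/(726733/3 + 19/2) = 1/(1453523/6) = 6/1453523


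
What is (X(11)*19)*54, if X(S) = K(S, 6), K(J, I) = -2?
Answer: -2052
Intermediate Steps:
X(S) = -2
(X(11)*19)*54 = -2*19*54 = -38*54 = -2052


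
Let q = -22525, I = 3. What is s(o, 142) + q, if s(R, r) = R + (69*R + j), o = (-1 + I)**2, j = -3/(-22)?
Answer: -489387/22 ≈ -22245.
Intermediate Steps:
j = 3/22 (j = -1/22*(-3) = 3/22 ≈ 0.13636)
o = 4 (o = (-1 + 3)**2 = 2**2 = 4)
s(R, r) = 3/22 + 70*R (s(R, r) = R + (69*R + 3/22) = R + (3/22 + 69*R) = 3/22 + 70*R)
s(o, 142) + q = (3/22 + 70*4) - 22525 = (3/22 + 280) - 22525 = 6163/22 - 22525 = -489387/22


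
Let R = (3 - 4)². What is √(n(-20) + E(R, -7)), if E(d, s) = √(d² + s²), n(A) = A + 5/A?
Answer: √(-81 + 20*√2)/2 ≈ 3.6303*I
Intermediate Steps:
R = 1 (R = (-1)² = 1)
√(n(-20) + E(R, -7)) = √((-20 + 5/(-20)) + √(1² + (-7)²)) = √((-20 + 5*(-1/20)) + √(1 + 49)) = √((-20 - ¼) + √50) = √(-81/4 + 5*√2)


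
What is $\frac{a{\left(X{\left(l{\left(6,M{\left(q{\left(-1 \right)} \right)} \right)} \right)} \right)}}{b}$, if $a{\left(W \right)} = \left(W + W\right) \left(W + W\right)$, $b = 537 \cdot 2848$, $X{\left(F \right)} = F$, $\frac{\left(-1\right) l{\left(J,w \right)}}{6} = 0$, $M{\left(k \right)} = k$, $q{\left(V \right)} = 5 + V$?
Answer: $0$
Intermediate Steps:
$l{\left(J,w \right)} = 0$ ($l{\left(J,w \right)} = \left(-6\right) 0 = 0$)
$b = 1529376$
$a{\left(W \right)} = 4 W^{2}$ ($a{\left(W \right)} = 2 W 2 W = 4 W^{2}$)
$\frac{a{\left(X{\left(l{\left(6,M{\left(q{\left(-1 \right)} \right)} \right)} \right)} \right)}}{b} = \frac{4 \cdot 0^{2}}{1529376} = 4 \cdot 0 \cdot \frac{1}{1529376} = 0 \cdot \frac{1}{1529376} = 0$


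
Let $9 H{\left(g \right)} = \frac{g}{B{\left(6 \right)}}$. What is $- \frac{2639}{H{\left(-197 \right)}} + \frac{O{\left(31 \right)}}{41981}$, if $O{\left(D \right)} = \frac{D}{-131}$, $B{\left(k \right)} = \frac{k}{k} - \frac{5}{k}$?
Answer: $\frac{43539616373}{2166807334} \approx 20.094$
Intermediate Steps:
$B{\left(k \right)} = 1 - \frac{5}{k}$
$H{\left(g \right)} = \frac{2 g}{3}$ ($H{\left(g \right)} = \frac{g \frac{1}{\frac{1}{6} \left(-5 + 6\right)}}{9} = \frac{g \frac{1}{\frac{1}{6} \cdot 1}}{9} = \frac{g \frac{1}{\frac{1}{6}}}{9} = \frac{g 6}{9} = \frac{6 g}{9} = \frac{2 g}{3}$)
$O{\left(D \right)} = - \frac{D}{131}$ ($O{\left(D \right)} = D \left(- \frac{1}{131}\right) = - \frac{D}{131}$)
$- \frac{2639}{H{\left(-197 \right)}} + \frac{O{\left(31 \right)}}{41981} = - \frac{2639}{\frac{2}{3} \left(-197\right)} + \frac{\left(- \frac{1}{131}\right) 31}{41981} = - \frac{2639}{- \frac{394}{3}} - \frac{31}{5499511} = \left(-2639\right) \left(- \frac{3}{394}\right) - \frac{31}{5499511} = \frac{7917}{394} - \frac{31}{5499511} = \frac{43539616373}{2166807334}$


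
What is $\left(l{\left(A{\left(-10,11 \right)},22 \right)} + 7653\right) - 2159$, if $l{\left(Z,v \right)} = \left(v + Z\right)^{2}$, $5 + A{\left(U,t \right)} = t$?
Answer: $6278$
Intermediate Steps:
$A{\left(U,t \right)} = -5 + t$
$l{\left(Z,v \right)} = \left(Z + v\right)^{2}$
$\left(l{\left(A{\left(-10,11 \right)},22 \right)} + 7653\right) - 2159 = \left(\left(\left(-5 + 11\right) + 22\right)^{2} + 7653\right) - 2159 = \left(\left(6 + 22\right)^{2} + 7653\right) - 2159 = \left(28^{2} + 7653\right) - 2159 = \left(784 + 7653\right) - 2159 = 8437 - 2159 = 6278$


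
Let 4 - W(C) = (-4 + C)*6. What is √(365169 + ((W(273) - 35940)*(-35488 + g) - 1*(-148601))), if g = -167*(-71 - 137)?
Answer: √28751370 ≈ 5362.0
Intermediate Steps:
W(C) = 28 - 6*C (W(C) = 4 - (-4 + C)*6 = 4 - (-24 + 6*C) = 4 + (24 - 6*C) = 28 - 6*C)
g = 34736 (g = -167*(-208) = 34736)
√(365169 + ((W(273) - 35940)*(-35488 + g) - 1*(-148601))) = √(365169 + (((28 - 6*273) - 35940)*(-35488 + 34736) - 1*(-148601))) = √(365169 + (((28 - 1638) - 35940)*(-752) + 148601)) = √(365169 + ((-1610 - 35940)*(-752) + 148601)) = √(365169 + (-37550*(-752) + 148601)) = √(365169 + (28237600 + 148601)) = √(365169 + 28386201) = √28751370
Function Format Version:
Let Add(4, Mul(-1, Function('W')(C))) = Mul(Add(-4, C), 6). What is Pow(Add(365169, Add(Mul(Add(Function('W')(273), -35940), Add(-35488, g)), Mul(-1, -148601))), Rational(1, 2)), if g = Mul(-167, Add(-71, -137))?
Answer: Pow(28751370, Rational(1, 2)) ≈ 5362.0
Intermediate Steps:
Function('W')(C) = Add(28, Mul(-6, C)) (Function('W')(C) = Add(4, Mul(-1, Mul(Add(-4, C), 6))) = Add(4, Mul(-1, Add(-24, Mul(6, C)))) = Add(4, Add(24, Mul(-6, C))) = Add(28, Mul(-6, C)))
g = 34736 (g = Mul(-167, -208) = 34736)
Pow(Add(365169, Add(Mul(Add(Function('W')(273), -35940), Add(-35488, g)), Mul(-1, -148601))), Rational(1, 2)) = Pow(Add(365169, Add(Mul(Add(Add(28, Mul(-6, 273)), -35940), Add(-35488, 34736)), Mul(-1, -148601))), Rational(1, 2)) = Pow(Add(365169, Add(Mul(Add(Add(28, -1638), -35940), -752), 148601)), Rational(1, 2)) = Pow(Add(365169, Add(Mul(Add(-1610, -35940), -752), 148601)), Rational(1, 2)) = Pow(Add(365169, Add(Mul(-37550, -752), 148601)), Rational(1, 2)) = Pow(Add(365169, Add(28237600, 148601)), Rational(1, 2)) = Pow(Add(365169, 28386201), Rational(1, 2)) = Pow(28751370, Rational(1, 2))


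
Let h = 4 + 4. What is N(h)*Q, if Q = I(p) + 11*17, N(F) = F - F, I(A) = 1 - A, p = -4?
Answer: 0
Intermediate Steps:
h = 8
N(F) = 0
Q = 192 (Q = (1 - 1*(-4)) + 11*17 = (1 + 4) + 187 = 5 + 187 = 192)
N(h)*Q = 0*192 = 0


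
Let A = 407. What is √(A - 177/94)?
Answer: √3579614/94 ≈ 20.128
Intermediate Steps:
√(A - 177/94) = √(407 - 177/94) = √(38081/94) = √3579614/94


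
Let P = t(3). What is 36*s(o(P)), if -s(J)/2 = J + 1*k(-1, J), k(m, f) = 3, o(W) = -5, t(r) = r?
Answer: 144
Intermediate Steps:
P = 3
s(J) = -6 - 2*J (s(J) = -2*(J + 1*3) = -2*(J + 3) = -2*(3 + J) = -6 - 2*J)
36*s(o(P)) = 36*(-6 - 2*(-5)) = 36*(-6 + 10) = 36*4 = 144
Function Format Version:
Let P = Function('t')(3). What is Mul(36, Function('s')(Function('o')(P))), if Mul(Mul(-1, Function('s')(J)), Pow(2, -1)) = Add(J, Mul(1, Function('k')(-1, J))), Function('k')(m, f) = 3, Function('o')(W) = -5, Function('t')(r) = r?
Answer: 144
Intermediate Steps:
P = 3
Function('s')(J) = Add(-6, Mul(-2, J)) (Function('s')(J) = Mul(-2, Add(J, Mul(1, 3))) = Mul(-2, Add(J, 3)) = Mul(-2, Add(3, J)) = Add(-6, Mul(-2, J)))
Mul(36, Function('s')(Function('o')(P))) = Mul(36, Add(-6, Mul(-2, -5))) = Mul(36, Add(-6, 10)) = Mul(36, 4) = 144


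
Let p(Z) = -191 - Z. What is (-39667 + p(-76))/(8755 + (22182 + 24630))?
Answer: -39782/55567 ≈ -0.71593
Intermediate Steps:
(-39667 + p(-76))/(8755 + (22182 + 24630)) = (-39667 + (-191 - 1*(-76)))/(8755 + (22182 + 24630)) = (-39667 + (-191 + 76))/(8755 + 46812) = (-39667 - 115)/55567 = -39782*1/55567 = -39782/55567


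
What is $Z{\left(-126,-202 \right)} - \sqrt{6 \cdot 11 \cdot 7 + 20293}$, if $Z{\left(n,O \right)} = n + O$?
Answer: $-328 - \sqrt{20755} \approx -472.07$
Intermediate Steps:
$Z{\left(n,O \right)} = O + n$
$Z{\left(-126,-202 \right)} - \sqrt{6 \cdot 11 \cdot 7 + 20293} = \left(-202 - 126\right) - \sqrt{6 \cdot 11 \cdot 7 + 20293} = -328 - \sqrt{66 \cdot 7 + 20293} = -328 - \sqrt{462 + 20293} = -328 - \sqrt{20755}$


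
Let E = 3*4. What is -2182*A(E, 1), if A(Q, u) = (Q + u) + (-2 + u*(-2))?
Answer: -19638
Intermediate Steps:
E = 12
A(Q, u) = -2 + Q - u (A(Q, u) = (Q + u) + (-2 - 2*u) = -2 + Q - u)
-2182*A(E, 1) = -2182*(-2 + 12 - 1*1) = -2182*(-2 + 12 - 1) = -2182*9 = -19638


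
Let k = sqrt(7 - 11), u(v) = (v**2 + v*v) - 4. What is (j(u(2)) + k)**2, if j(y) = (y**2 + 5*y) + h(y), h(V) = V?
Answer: 1596 + 160*I ≈ 1596.0 + 160.0*I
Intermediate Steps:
u(v) = -4 + 2*v**2 (u(v) = (v**2 + v**2) - 4 = 2*v**2 - 4 = -4 + 2*v**2)
j(y) = y**2 + 6*y (j(y) = (y**2 + 5*y) + y = y**2 + 6*y)
k = 2*I (k = sqrt(-4) = 2*I ≈ 2.0*I)
(j(u(2)) + k)**2 = ((-4 + 2*2**2)*(6 + (-4 + 2*2**2)) + 2*I)**2 = ((-4 + 2*4)*(6 + (-4 + 2*4)) + 2*I)**2 = ((-4 + 8)*(6 + (-4 + 8)) + 2*I)**2 = (4*(6 + 4) + 2*I)**2 = (4*10 + 2*I)**2 = (40 + 2*I)**2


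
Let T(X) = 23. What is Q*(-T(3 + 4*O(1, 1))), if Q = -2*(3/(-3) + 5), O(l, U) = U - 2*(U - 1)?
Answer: 184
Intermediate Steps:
O(l, U) = 2 - U (O(l, U) = U - 2*(-1 + U) = U + (2 - 2*U) = 2 - U)
Q = -8 (Q = -2*(3*(-⅓) + 5) = -2*(-1 + 5) = -2*4 = -8)
Q*(-T(3 + 4*O(1, 1))) = -(-8)*23 = -8*(-23) = 184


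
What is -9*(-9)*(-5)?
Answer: -405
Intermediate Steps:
-9*(-9)*(-5) = 81*(-5) = -405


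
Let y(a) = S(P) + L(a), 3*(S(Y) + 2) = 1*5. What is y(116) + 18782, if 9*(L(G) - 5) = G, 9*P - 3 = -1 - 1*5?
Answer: 169196/9 ≈ 18800.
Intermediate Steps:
P = -⅓ (P = ⅓ + (-1 - 1*5)/9 = ⅓ + (-1 - 5)/9 = ⅓ + (⅑)*(-6) = ⅓ - ⅔ = -⅓ ≈ -0.33333)
S(Y) = -⅓ (S(Y) = -2 + (1*5)/3 = -2 + (⅓)*5 = -2 + 5/3 = -⅓)
L(G) = 5 + G/9
y(a) = 14/3 + a/9 (y(a) = -⅓ + (5 + a/9) = 14/3 + a/9)
y(116) + 18782 = (14/3 + (⅑)*116) + 18782 = (14/3 + 116/9) + 18782 = 158/9 + 18782 = 169196/9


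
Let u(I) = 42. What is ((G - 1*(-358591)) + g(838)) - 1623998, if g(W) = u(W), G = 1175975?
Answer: -89390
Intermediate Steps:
g(W) = 42
((G - 1*(-358591)) + g(838)) - 1623998 = ((1175975 - 1*(-358591)) + 42) - 1623998 = ((1175975 + 358591) + 42) - 1623998 = (1534566 + 42) - 1623998 = 1534608 - 1623998 = -89390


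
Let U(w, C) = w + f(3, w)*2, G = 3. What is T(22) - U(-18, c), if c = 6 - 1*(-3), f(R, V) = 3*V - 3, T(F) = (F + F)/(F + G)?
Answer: 3344/25 ≈ 133.76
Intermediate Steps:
T(F) = 2*F/(3 + F) (T(F) = (F + F)/(F + 3) = (2*F)/(3 + F) = 2*F/(3 + F))
f(R, V) = -3 + 3*V
c = 9 (c = 6 + 3 = 9)
U(w, C) = -6 + 7*w (U(w, C) = w + (-3 + 3*w)*2 = w + (-6 + 6*w) = -6 + 7*w)
T(22) - U(-18, c) = 2*22/(3 + 22) - (-6 + 7*(-18)) = 2*22/25 - (-6 - 126) = 2*22*(1/25) - 1*(-132) = 44/25 + 132 = 3344/25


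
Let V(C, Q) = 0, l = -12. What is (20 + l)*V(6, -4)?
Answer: 0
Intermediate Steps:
(20 + l)*V(6, -4) = (20 - 12)*0 = 8*0 = 0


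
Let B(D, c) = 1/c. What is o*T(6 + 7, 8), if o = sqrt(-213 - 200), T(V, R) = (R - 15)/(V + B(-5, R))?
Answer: -8*I*sqrt(413)/15 ≈ -10.839*I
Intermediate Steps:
T(V, R) = (-15 + R)/(V + 1/R) (T(V, R) = (R - 15)/(V + 1/R) = (-15 + R)/(V + 1/R))
o = I*sqrt(413) (o = sqrt(-413) = I*sqrt(413) ≈ 20.322*I)
o*T(6 + 7, 8) = (I*sqrt(413))*(8*(-15 + 8)/(1 + 8*(6 + 7))) = (I*sqrt(413))*(8*(-7)/(1 + 8*13)) = (I*sqrt(413))*(8*(-7)/(1 + 104)) = (I*sqrt(413))*(8*(-7)/105) = (I*sqrt(413))*(8*(1/105)*(-7)) = (I*sqrt(413))*(-8/15) = -8*I*sqrt(413)/15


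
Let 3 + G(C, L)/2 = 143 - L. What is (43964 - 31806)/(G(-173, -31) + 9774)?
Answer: 6079/5058 ≈ 1.2019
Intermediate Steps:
G(C, L) = 280 - 2*L (G(C, L) = -6 + 2*(143 - L) = -6 + (286 - 2*L) = 280 - 2*L)
(43964 - 31806)/(G(-173, -31) + 9774) = (43964 - 31806)/((280 - 2*(-31)) + 9774) = 12158/((280 + 62) + 9774) = 12158/(342 + 9774) = 12158/10116 = 12158*(1/10116) = 6079/5058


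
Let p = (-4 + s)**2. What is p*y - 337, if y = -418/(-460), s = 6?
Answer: -38337/115 ≈ -333.37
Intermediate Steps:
y = 209/230 (y = -418*(-1/460) = 209/230 ≈ 0.90870)
p = 4 (p = (-4 + 6)**2 = 2**2 = 4)
p*y - 337 = 4*(209/230) - 337 = 418/115 - 337 = -38337/115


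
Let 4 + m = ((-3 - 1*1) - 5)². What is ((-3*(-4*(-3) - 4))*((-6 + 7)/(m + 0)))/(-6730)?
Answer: 12/259105 ≈ 4.6313e-5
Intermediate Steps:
m = 77 (m = -4 + ((-3 - 1*1) - 5)² = -4 + ((-3 - 1) - 5)² = -4 + (-4 - 5)² = -4 + (-9)² = -4 + 81 = 77)
((-3*(-4*(-3) - 4))*((-6 + 7)/(m + 0)))/(-6730) = ((-3*(-4*(-3) - 4))*((-6 + 7)/(77 + 0)))/(-6730) = ((-3*(12 - 4))*(1/77))*(-1/6730) = ((-3*8)*(1*(1/77)))*(-1/6730) = -24*1/77*(-1/6730) = -24/77*(-1/6730) = 12/259105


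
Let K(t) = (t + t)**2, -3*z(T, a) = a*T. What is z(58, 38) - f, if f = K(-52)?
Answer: -34652/3 ≈ -11551.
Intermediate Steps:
z(T, a) = -T*a/3 (z(T, a) = -a*T/3 = -T*a/3)
K(t) = 4*t**2 (K(t) = (2*t)**2 = 4*t**2)
f = 10816 (f = 4*(-52)**2 = 4*2704 = 10816)
z(58, 38) - f = -1/3*58*38 - 1*10816 = -2204/3 - 10816 = -34652/3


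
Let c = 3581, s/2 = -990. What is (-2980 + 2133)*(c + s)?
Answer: -1356047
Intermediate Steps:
s = -1980 (s = 2*(-990) = -1980)
(-2980 + 2133)*(c + s) = (-2980 + 2133)*(3581 - 1980) = -847*1601 = -1356047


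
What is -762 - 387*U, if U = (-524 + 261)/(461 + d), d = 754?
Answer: -91561/135 ≈ -678.23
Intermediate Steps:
U = -263/1215 (U = (-524 + 261)/(461 + 754) = -263/1215 ≈ -0.21646)
-762 - 387*U = -762 - 387*(-263/1215) = -762 + 11309/135 = -91561/135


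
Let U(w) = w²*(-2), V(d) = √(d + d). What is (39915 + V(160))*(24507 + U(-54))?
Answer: 745412625 + 149400*√5 ≈ 7.4575e+8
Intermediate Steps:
V(d) = √2*√d (V(d) = √(2*d) = √2*√d)
U(w) = -2*w²
(39915 + V(160))*(24507 + U(-54)) = (39915 + √2*√160)*(24507 - 2*(-54)²) = (39915 + √2*(4*√10))*(24507 - 2*2916) = (39915 + 8*√5)*(24507 - 5832) = (39915 + 8*√5)*18675 = 745412625 + 149400*√5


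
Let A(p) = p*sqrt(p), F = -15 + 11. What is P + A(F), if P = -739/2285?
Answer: -739/2285 - 8*I ≈ -0.32341 - 8.0*I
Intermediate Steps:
F = -4
A(p) = p**(3/2)
P = -739/2285 (P = -739*1/2285 = -739/2285 ≈ -0.32341)
P + A(F) = -739/2285 + (-4)**(3/2) = -739/2285 - 8*I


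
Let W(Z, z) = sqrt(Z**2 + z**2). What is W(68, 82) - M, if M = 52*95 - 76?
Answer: -4864 + 2*sqrt(2837) ≈ -4757.5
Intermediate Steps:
M = 4864 (M = 4940 - 76 = 4864)
W(68, 82) - M = sqrt(68**2 + 82**2) - 1*4864 = sqrt(4624 + 6724) - 4864 = sqrt(11348) - 4864 = 2*sqrt(2837) - 4864 = -4864 + 2*sqrt(2837)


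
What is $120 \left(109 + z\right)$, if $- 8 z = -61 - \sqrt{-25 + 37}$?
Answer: $13995 + 30 \sqrt{3} \approx 14047.0$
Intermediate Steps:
$z = \frac{61}{8} + \frac{\sqrt{3}}{4}$ ($z = - \frac{-61 - \sqrt{-25 + 37}}{8} = - \frac{-61 - \sqrt{12}}{8} = - \frac{-61 - 2 \sqrt{3}}{8} = \frac{61}{8} + \frac{\sqrt{3}}{4} \approx 8.058$)
$120 \left(109 + z\right) = 120 \left(109 + \left(\frac{61}{8} + \frac{\sqrt{3}}{4}\right)\right) = 120 \left(\frac{933}{8} + \frac{\sqrt{3}}{4}\right) = 13995 + 30 \sqrt{3}$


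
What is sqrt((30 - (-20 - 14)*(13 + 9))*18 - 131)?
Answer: sqrt(13873) ≈ 117.78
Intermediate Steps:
sqrt((30 - (-20 - 14)*(13 + 9))*18 - 131) = sqrt((30 - (-34)*22)*18 - 131) = sqrt((30 - 1*(-748))*18 - 131) = sqrt((30 + 748)*18 - 131) = sqrt(778*18 - 131) = sqrt(14004 - 131) = sqrt(13873)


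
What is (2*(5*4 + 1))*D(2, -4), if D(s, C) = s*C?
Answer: -336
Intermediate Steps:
D(s, C) = C*s
(2*(5*4 + 1))*D(2, -4) = (2*(5*4 + 1))*(-4*2) = (2*(20 + 1))*(-8) = (2*21)*(-8) = 42*(-8) = -336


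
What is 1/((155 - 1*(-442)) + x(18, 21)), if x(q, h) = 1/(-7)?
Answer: 7/4178 ≈ 0.0016754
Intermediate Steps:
x(q, h) = -⅐
1/((155 - 1*(-442)) + x(18, 21)) = 1/((155 - 1*(-442)) - ⅐) = 1/((155 + 442) - ⅐) = 1/(597 - ⅐) = 1/(4178/7) = 7/4178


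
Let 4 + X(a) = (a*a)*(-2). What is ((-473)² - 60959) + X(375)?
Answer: -118484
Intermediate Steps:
X(a) = -4 - 2*a² (X(a) = -4 + (a*a)*(-2) = -4 + a²*(-2) = -4 - 2*a²)
((-473)² - 60959) + X(375) = ((-473)² - 60959) + (-4 - 2*375²) = (223729 - 60959) + (-4 - 2*140625) = 162770 + (-4 - 281250) = 162770 - 281254 = -118484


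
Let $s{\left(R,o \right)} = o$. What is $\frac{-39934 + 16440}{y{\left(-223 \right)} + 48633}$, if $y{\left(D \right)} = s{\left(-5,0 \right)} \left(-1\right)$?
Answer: $- \frac{23494}{48633} \approx -0.48309$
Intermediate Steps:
$y{\left(D \right)} = 0$ ($y{\left(D \right)} = 0 \left(-1\right) = 0$)
$\frac{-39934 + 16440}{y{\left(-223 \right)} + 48633} = \frac{-39934 + 16440}{0 + 48633} = - \frac{23494}{48633}$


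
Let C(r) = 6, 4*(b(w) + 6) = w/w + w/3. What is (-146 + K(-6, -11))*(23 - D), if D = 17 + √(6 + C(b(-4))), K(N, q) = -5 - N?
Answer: -870 + 290*√3 ≈ -367.71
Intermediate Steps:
b(w) = -23/4 + w/12 (b(w) = -6 + (w/w + w/3)/4 = -6 + (1 + w*(⅓))/4 = -6 + (1 + w/3)/4 = -6 + (¼ + w/12) = -23/4 + w/12)
D = 17 + 2*√3 (D = 17 + √(6 + 6) = 17 + √12 = 17 + 2*√3 ≈ 20.464)
(-146 + K(-6, -11))*(23 - D) = (-146 + (-5 - 1*(-6)))*(23 - (17 + 2*√3)) = (-146 + (-5 + 6))*(23 + (-17 - 2*√3)) = (-146 + 1)*(6 - 2*√3) = -145*(6 - 2*√3) = -870 + 290*√3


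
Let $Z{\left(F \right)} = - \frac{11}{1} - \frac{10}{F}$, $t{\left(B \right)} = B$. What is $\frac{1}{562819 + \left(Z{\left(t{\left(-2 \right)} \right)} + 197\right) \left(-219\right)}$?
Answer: $\frac{1}{520990} \approx 1.9194 \cdot 10^{-6}$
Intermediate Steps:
$Z{\left(F \right)} = -11 - \frac{10}{F}$ ($Z{\left(F \right)} = \left(-11\right) 1 - \frac{10}{F} = -11 - \frac{10}{F}$)
$\frac{1}{562819 + \left(Z{\left(t{\left(-2 \right)} \right)} + 197\right) \left(-219\right)} = \frac{1}{562819 + \left(\left(-11 - \frac{10}{-2}\right) + 197\right) \left(-219\right)} = \frac{1}{562819 + \left(\left(-11 - -5\right) + 197\right) \left(-219\right)} = \frac{1}{562819 + \left(\left(-11 + 5\right) + 197\right) \left(-219\right)} = \frac{1}{562819 + \left(-6 + 197\right) \left(-219\right)} = \frac{1}{562819 + 191 \left(-219\right)} = \frac{1}{562819 - 41829} = \frac{1}{520990}$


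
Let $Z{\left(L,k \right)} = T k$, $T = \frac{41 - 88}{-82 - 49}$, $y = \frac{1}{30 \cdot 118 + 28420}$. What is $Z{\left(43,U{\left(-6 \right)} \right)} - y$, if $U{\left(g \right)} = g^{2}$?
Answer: $\frac{54076189}{4186760} \approx 12.916$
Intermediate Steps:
$y = \frac{1}{31960}$ ($y = \frac{1}{3540 + 28420} = \frac{1}{31960} \approx 3.1289 \cdot 10^{-5}$)
$T = \frac{47}{131}$ ($T = - \frac{47}{-131} = \left(-47\right) \left(- \frac{1}{131}\right) = \frac{47}{131} \approx 0.35878$)
$Z{\left(L,k \right)} = \frac{47 k}{131}$
$Z{\left(43,U{\left(-6 \right)} \right)} - y = \frac{47 \left(-6\right)^{2}}{131} - \frac{1}{31960} = \frac{47}{131} \cdot 36 - \frac{1}{31960} = \frac{1692}{131} - \frac{1}{31960} = \frac{54076189}{4186760}$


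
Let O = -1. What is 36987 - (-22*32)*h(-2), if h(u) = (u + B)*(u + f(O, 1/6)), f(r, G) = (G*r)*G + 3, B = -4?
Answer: 98641/3 ≈ 32880.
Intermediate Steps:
f(r, G) = 3 + r*G² (f(r, G) = r*G² + 3 = 3 + r*G²)
h(u) = (-4 + u)*(107/36 + u) (h(u) = (u - 4)*(u + (3 - (1/6)²)) = (-4 + u)*(u + (3 - (⅙)²)) = (-4 + u)*(u + (3 - 1*1/36)) = (-4 + u)*(u + (3 - 1/36)) = (-4 + u)*(u + 107/36) = (-4 + u)*(107/36 + u))
36987 - (-22*32)*h(-2) = 36987 - (-22*32)*(-107/9 + (-2)² - 37/36*(-2)) = 36987 - (-704)*(-107/9 + 4 + 37/18) = 36987 - (-704)*(-35)/6 = 36987 - 1*12320/3 = 36987 - 12320/3 = 98641/3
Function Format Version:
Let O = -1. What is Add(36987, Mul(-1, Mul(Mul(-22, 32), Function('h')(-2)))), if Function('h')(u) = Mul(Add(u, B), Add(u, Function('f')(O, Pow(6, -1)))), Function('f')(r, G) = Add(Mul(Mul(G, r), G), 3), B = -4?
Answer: Rational(98641, 3) ≈ 32880.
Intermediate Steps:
Function('f')(r, G) = Add(3, Mul(r, Pow(G, 2))) (Function('f')(r, G) = Add(Mul(r, Pow(G, 2)), 3) = Add(3, Mul(r, Pow(G, 2))))
Function('h')(u) = Mul(Add(-4, u), Add(Rational(107, 36), u)) (Function('h')(u) = Mul(Add(u, -4), Add(u, Add(3, Mul(-1, Pow(Pow(6, -1), 2))))) = Mul(Add(-4, u), Add(u, Add(3, Mul(-1, Pow(Rational(1, 6), 2))))) = Mul(Add(-4, u), Add(u, Add(3, Mul(-1, Rational(1, 36))))) = Mul(Add(-4, u), Add(u, Add(3, Rational(-1, 36)))) = Mul(Add(-4, u), Add(u, Rational(107, 36))) = Mul(Add(-4, u), Add(Rational(107, 36), u)))
Add(36987, Mul(-1, Mul(Mul(-22, 32), Function('h')(-2)))) = Add(36987, Mul(-1, Mul(Mul(-22, 32), Add(Rational(-107, 9), Pow(-2, 2), Mul(Rational(-37, 36), -2))))) = Add(36987, Mul(-1, Mul(-704, Add(Rational(-107, 9), 4, Rational(37, 18))))) = Add(36987, Mul(-1, Mul(-704, Rational(-35, 6)))) = Add(36987, Mul(-1, Rational(12320, 3))) = Add(36987, Rational(-12320, 3)) = Rational(98641, 3)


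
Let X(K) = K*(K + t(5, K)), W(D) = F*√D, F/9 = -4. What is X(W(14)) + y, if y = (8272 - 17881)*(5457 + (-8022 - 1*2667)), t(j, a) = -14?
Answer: 50292432 + 504*√14 ≈ 5.0294e+7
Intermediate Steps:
F = -36 (F = 9*(-4) = -36)
W(D) = -36*√D
X(K) = K*(-14 + K) (X(K) = K*(K - 14) = K*(-14 + K))
y = 50274288 (y = -9609*(5457 + (-8022 - 2667)) = -9609*(5457 - 10689) = -9609*(-5232) = 50274288)
X(W(14)) + y = (-36*√14)*(-14 - 36*√14) + 50274288 = -36*√14*(-14 - 36*√14) + 50274288 = 50274288 - 36*√14*(-14 - 36*√14)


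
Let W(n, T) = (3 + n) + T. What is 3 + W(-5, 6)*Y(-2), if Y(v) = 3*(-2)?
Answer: -21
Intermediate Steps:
W(n, T) = 3 + T + n
Y(v) = -6
3 + W(-5, 6)*Y(-2) = 3 + (3 + 6 - 5)*(-6) = 3 + 4*(-6) = 3 - 24 = -21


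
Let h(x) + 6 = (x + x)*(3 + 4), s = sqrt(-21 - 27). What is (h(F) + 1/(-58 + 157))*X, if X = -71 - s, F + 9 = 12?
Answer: -253115/99 - 14260*I*sqrt(3)/99 ≈ -2556.7 - 249.49*I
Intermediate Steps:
F = 3 (F = -9 + 12 = 3)
s = 4*I*sqrt(3) (s = sqrt(-48) = 4*I*sqrt(3) ≈ 6.9282*I)
h(x) = -6 + 14*x (h(x) = -6 + (x + x)*(3 + 4) = -6 + (2*x)*7 = -6 + 14*x)
X = -71 - 4*I*sqrt(3) ≈ -71.0 - 6.9282*I
(h(F) + 1/(-58 + 157))*X = ((-6 + 14*3) + 1/(-58 + 157))*(-71 - 4*I*sqrt(3)) = ((-6 + 42) + 1/99)*(-71 - 4*I*sqrt(3)) = (36 + 1/99)*(-71 - 4*I*sqrt(3)) = 3565*(-71 - 4*I*sqrt(3))/99 = -253115/99 - 14260*I*sqrt(3)/99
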